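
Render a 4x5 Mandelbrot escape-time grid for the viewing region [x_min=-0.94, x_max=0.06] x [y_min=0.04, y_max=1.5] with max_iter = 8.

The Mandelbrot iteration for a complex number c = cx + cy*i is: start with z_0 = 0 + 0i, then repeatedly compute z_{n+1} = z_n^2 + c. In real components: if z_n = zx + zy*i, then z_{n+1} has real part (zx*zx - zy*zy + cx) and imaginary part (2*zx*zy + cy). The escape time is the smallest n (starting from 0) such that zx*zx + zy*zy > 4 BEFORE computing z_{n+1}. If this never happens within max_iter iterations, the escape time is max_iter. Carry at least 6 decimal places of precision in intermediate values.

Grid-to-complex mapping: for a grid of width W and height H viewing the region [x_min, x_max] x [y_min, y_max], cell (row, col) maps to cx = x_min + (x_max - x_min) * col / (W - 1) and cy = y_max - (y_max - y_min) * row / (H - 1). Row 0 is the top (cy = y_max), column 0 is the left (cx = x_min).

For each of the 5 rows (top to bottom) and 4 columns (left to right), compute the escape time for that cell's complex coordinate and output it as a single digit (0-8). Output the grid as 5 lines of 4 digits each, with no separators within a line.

(row=0, col=0): c = -0.9400 + 1.5000i → escape time 2
(row=0, col=1): c = -0.6067 + 1.5000i → escape time 2
(row=0, col=2): c = -0.2733 + 1.5000i → escape time 2
(row=0, col=3): c = 0.0600 + 1.5000i → escape time 2
(row=1, col=0): c = -0.9400 + 1.1350i → escape time 3
(row=1, col=1): c = -0.6067 + 1.1350i → escape time 3
(row=1, col=2): c = -0.2733 + 1.1350i → escape time 4
(row=1, col=3): c = 0.0600 + 1.1350i → escape time 4
(row=2, col=0): c = -0.9400 + 0.7700i → escape time 4
(row=2, col=1): c = -0.6067 + 0.7700i → escape time 5
(row=2, col=2): c = -0.2733 + 0.7700i → escape time 8
(row=2, col=3): c = 0.0600 + 0.7700i → escape time 8
(row=3, col=0): c = -0.9400 + 0.4050i → escape time 7
(row=3, col=1): c = -0.6067 + 0.4050i → escape time 8
(row=3, col=2): c = -0.2733 + 0.4050i → escape time 8
(row=3, col=3): c = 0.0600 + 0.4050i → escape time 8
(row=4, col=0): c = -0.9400 + 0.0400i → escape time 8
(row=4, col=1): c = -0.6067 + 0.0400i → escape time 8
(row=4, col=2): c = -0.2733 + 0.0400i → escape time 8
(row=4, col=3): c = 0.0600 + 0.0400i → escape time 8

Answer: 2222
3344
4588
7888
8888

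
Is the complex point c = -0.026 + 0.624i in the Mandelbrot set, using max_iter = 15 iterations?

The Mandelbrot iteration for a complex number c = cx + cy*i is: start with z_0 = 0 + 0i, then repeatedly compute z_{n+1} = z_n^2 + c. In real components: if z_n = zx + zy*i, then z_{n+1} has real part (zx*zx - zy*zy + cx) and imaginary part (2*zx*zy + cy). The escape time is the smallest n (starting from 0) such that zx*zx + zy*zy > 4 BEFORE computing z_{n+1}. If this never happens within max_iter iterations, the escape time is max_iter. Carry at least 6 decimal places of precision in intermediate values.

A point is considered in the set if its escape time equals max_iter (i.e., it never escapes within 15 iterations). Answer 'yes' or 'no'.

Answer: yes

Derivation:
z_0 = 0 + 0i, c = -0.0260 + 0.6240i
Iter 1: z = -0.0260 + 0.6240i, |z|^2 = 0.3901
Iter 2: z = -0.4147 + 0.5916i, |z|^2 = 0.5219
Iter 3: z = -0.2040 + 0.1334i, |z|^2 = 0.0594
Iter 4: z = -0.0022 + 0.5696i, |z|^2 = 0.3244
Iter 5: z = -0.3504 + 0.6215i, |z|^2 = 0.5091
Iter 6: z = -0.2895 + 0.1884i, |z|^2 = 0.1193
Iter 7: z = 0.0223 + 0.5149i, |z|^2 = 0.2656
Iter 8: z = -0.2907 + 0.6470i, |z|^2 = 0.5030
Iter 9: z = -0.3601 + 0.2479i, |z|^2 = 0.1911
Iter 10: z = 0.0422 + 0.4455i, |z|^2 = 0.2002
Iter 11: z = -0.2227 + 0.6616i, |z|^2 = 0.4873
Iter 12: z = -0.4141 + 0.3294i, |z|^2 = 0.2800
Iter 13: z = 0.0370 + 0.3512i, |z|^2 = 0.1247
Iter 14: z = -0.1480 + 0.6500i, |z|^2 = 0.4444
Did not escape in 15 iterations → in set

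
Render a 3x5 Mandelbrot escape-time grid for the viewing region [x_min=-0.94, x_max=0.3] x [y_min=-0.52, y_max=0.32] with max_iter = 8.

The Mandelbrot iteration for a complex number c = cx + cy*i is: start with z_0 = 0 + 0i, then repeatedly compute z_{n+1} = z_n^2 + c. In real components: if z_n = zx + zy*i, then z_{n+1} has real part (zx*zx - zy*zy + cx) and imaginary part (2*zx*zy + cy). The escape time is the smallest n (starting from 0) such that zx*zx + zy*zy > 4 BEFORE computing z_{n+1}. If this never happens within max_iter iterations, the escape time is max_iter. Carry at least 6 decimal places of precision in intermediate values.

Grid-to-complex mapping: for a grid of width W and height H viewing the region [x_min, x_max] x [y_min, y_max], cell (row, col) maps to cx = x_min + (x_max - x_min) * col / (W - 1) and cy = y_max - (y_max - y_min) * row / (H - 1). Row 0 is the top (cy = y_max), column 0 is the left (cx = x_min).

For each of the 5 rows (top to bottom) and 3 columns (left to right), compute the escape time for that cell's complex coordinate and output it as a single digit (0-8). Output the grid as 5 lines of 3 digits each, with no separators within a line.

Answer: 888
888
888
888
588

Derivation:
(row=0, col=0): c = -0.9400 + 0.3200i → escape time 8
(row=0, col=1): c = -0.3200 + 0.3200i → escape time 8
(row=0, col=2): c = 0.3000 + 0.3200i → escape time 8
(row=1, col=0): c = -0.9400 + 0.1100i → escape time 8
(row=1, col=1): c = -0.3200 + 0.1100i → escape time 8
(row=1, col=2): c = 0.3000 + 0.1100i → escape time 8
(row=2, col=0): c = -0.9400 + -0.1000i → escape time 8
(row=2, col=1): c = -0.3200 + -0.1000i → escape time 8
(row=2, col=2): c = 0.3000 + -0.1000i → escape time 8
(row=3, col=0): c = -0.9400 + -0.3100i → escape time 8
(row=3, col=1): c = -0.3200 + -0.3100i → escape time 8
(row=3, col=2): c = 0.3000 + -0.3100i → escape time 8
(row=4, col=0): c = -0.9400 + -0.5200i → escape time 5
(row=4, col=1): c = -0.3200 + -0.5200i → escape time 8
(row=4, col=2): c = 0.3000 + -0.5200i → escape time 8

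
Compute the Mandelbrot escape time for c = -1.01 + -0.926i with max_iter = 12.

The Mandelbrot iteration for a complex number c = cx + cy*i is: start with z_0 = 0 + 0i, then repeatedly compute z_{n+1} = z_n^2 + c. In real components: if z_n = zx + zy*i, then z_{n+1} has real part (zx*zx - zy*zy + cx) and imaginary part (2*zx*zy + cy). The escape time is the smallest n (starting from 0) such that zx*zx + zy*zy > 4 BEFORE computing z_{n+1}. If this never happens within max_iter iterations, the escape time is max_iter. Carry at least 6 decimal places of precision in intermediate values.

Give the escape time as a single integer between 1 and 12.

Answer: 3

Derivation:
z_0 = 0 + 0i, c = -1.0100 + -0.9260i
Iter 1: z = -1.0100 + -0.9260i, |z|^2 = 1.8776
Iter 2: z = -0.8474 + 0.9445i, |z|^2 = 1.6102
Iter 3: z = -1.1841 + -2.5267i, |z|^2 = 7.7864
Escaped at iteration 3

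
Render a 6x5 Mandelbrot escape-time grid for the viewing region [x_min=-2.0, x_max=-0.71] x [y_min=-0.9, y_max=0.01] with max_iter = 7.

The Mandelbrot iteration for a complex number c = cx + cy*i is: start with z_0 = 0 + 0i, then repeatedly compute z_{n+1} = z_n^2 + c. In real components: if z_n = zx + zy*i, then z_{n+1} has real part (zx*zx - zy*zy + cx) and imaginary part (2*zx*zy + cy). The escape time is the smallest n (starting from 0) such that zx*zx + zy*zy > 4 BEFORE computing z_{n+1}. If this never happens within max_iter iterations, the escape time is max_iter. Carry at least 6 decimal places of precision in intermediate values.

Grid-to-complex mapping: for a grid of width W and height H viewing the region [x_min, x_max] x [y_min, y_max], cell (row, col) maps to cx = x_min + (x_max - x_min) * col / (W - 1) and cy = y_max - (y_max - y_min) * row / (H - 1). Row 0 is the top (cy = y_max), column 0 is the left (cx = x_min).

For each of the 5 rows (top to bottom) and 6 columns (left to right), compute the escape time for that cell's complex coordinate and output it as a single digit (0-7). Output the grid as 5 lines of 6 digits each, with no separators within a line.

(row=0, col=0): c = -2.0000 + 0.0100i → escape time 1
(row=0, col=1): c = -1.7420 + 0.0100i → escape time 7
(row=0, col=2): c = -1.4840 + 0.0100i → escape time 7
(row=0, col=3): c = -1.2260 + 0.0100i → escape time 7
(row=0, col=4): c = -0.9680 + 0.0100i → escape time 7
(row=0, col=5): c = -0.7100 + 0.0100i → escape time 7
(row=1, col=0): c = -2.0000 + -0.2175i → escape time 1
(row=1, col=1): c = -1.7420 + -0.2175i → escape time 4
(row=1, col=2): c = -1.4840 + -0.2175i → escape time 5
(row=1, col=3): c = -1.2260 + -0.2175i → escape time 7
(row=1, col=4): c = -0.9680 + -0.2175i → escape time 7
(row=1, col=5): c = -0.7100 + -0.2175i → escape time 7
(row=2, col=0): c = -2.0000 + -0.4450i → escape time 1
(row=2, col=1): c = -1.7420 + -0.4450i → escape time 3
(row=2, col=2): c = -1.4840 + -0.4450i → escape time 3
(row=2, col=3): c = -1.2260 + -0.4450i → escape time 6
(row=2, col=4): c = -0.9680 + -0.4450i → escape time 6
(row=2, col=5): c = -0.7100 + -0.4450i → escape time 7
(row=3, col=0): c = -2.0000 + -0.6725i → escape time 1
(row=3, col=1): c = -1.7420 + -0.6725i → escape time 3
(row=3, col=2): c = -1.4840 + -0.6725i → escape time 3
(row=3, col=3): c = -1.2260 + -0.6725i → escape time 3
(row=3, col=4): c = -0.9680 + -0.6725i → escape time 4
(row=3, col=5): c = -0.7100 + -0.6725i → escape time 5
(row=4, col=0): c = -2.0000 + -0.9000i → escape time 1
(row=4, col=1): c = -1.7420 + -0.9000i → escape time 2
(row=4, col=2): c = -1.4840 + -0.9000i → escape time 3
(row=4, col=3): c = -1.2260 + -0.9000i → escape time 3
(row=4, col=4): c = -0.9680 + -0.9000i → escape time 3
(row=4, col=5): c = -0.7100 + -0.9000i → escape time 4

Answer: 177777
145777
133667
133345
123334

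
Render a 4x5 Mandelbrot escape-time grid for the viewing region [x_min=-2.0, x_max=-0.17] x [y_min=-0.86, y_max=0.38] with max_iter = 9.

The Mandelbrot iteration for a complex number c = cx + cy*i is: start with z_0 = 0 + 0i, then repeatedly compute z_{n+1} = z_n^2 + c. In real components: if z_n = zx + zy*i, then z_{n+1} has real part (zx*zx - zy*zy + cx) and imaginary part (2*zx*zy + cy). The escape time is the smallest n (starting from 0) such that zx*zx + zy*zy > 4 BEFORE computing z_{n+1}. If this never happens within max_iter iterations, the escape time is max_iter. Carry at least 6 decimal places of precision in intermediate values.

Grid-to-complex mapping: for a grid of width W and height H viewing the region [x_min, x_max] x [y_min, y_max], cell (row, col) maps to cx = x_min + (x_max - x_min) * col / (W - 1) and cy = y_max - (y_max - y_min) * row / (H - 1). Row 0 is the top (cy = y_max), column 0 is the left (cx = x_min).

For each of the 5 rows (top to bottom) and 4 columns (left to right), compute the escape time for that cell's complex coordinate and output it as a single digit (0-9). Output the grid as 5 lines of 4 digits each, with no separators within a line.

(row=0, col=0): c = -2.0000 + 0.3800i → escape time 1
(row=0, col=1): c = -1.3900 + 0.3800i → escape time 5
(row=0, col=2): c = -0.7800 + 0.3800i → escape time 8
(row=0, col=3): c = -0.1700 + 0.3800i → escape time 9
(row=1, col=0): c = -2.0000 + 0.0700i → escape time 1
(row=1, col=1): c = -1.3900 + 0.0700i → escape time 9
(row=1, col=2): c = -0.7800 + 0.0700i → escape time 9
(row=1, col=3): c = -0.1700 + 0.0700i → escape time 9
(row=2, col=0): c = -2.0000 + -0.2400i → escape time 1
(row=2, col=1): c = -1.3900 + -0.2400i → escape time 6
(row=2, col=2): c = -0.7800 + -0.2400i → escape time 9
(row=2, col=3): c = -0.1700 + -0.2400i → escape time 9
(row=3, col=0): c = -2.0000 + -0.5500i → escape time 1
(row=3, col=1): c = -1.3900 + -0.5500i → escape time 3
(row=3, col=2): c = -0.7800 + -0.5500i → escape time 6
(row=3, col=3): c = -0.1700 + -0.5500i → escape time 9
(row=4, col=0): c = -2.0000 + -0.8600i → escape time 1
(row=4, col=1): c = -1.3900 + -0.8600i → escape time 3
(row=4, col=2): c = -0.7800 + -0.8600i → escape time 4
(row=4, col=3): c = -0.1700 + -0.8600i → escape time 9

Answer: 1589
1999
1699
1369
1349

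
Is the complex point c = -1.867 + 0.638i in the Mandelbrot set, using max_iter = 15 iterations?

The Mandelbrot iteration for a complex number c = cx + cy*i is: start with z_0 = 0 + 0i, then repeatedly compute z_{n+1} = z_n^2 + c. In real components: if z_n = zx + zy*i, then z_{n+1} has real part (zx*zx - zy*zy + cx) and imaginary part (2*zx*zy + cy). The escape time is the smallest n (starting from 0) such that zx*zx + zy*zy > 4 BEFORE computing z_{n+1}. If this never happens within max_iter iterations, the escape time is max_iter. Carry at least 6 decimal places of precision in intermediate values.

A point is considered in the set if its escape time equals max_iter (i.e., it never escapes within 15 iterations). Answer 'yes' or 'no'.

Answer: no

Derivation:
z_0 = 0 + 0i, c = -1.8670 + 0.6380i
Iter 1: z = -1.8670 + 0.6380i, |z|^2 = 3.8927
Iter 2: z = 1.2116 + -1.7443i, |z|^2 = 4.5106
Escaped at iteration 2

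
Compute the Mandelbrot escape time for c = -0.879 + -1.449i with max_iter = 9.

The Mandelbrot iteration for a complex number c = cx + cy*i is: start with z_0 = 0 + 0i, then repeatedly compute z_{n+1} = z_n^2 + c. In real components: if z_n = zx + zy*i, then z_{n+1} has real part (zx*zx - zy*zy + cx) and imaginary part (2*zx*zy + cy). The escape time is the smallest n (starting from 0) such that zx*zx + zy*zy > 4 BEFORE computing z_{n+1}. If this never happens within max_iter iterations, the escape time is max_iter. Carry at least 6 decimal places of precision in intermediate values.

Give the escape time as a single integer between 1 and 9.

z_0 = 0 + 0i, c = -0.8790 + -1.4490i
Iter 1: z = -0.8790 + -1.4490i, |z|^2 = 2.8722
Iter 2: z = -2.2060 + 1.0983i, |z|^2 = 6.0726
Escaped at iteration 2

Answer: 2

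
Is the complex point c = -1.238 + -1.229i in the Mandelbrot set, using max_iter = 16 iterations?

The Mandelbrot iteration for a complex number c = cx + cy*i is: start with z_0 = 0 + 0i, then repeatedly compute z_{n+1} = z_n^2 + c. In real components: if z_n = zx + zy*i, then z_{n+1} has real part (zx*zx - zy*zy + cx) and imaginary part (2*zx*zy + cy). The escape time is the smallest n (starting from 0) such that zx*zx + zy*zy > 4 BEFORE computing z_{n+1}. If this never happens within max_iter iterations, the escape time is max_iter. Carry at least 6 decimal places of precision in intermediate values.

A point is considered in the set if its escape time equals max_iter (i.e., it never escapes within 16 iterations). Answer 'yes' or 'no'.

z_0 = 0 + 0i, c = -1.2380 + -1.2290i
Iter 1: z = -1.2380 + -1.2290i, |z|^2 = 3.0431
Iter 2: z = -1.2158 + 1.8140i, |z|^2 = 4.7688
Escaped at iteration 2

Answer: no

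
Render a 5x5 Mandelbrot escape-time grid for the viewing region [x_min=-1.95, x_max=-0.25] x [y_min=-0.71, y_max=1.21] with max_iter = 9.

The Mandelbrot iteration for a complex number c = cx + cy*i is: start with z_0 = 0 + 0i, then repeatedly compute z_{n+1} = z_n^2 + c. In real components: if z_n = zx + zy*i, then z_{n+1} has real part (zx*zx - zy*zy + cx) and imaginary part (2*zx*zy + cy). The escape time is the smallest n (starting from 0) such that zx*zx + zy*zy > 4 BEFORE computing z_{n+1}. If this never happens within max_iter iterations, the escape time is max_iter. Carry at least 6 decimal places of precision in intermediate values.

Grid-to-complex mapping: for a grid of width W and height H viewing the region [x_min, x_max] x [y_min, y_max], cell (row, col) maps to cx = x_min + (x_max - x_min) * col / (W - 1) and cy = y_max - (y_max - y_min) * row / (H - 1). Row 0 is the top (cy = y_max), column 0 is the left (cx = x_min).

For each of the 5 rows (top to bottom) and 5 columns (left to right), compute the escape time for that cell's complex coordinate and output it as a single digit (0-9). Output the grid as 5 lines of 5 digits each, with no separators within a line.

(row=0, col=0): c = -1.9500 + 1.2100i → escape time 1
(row=0, col=1): c = -1.5250 + 1.2100i → escape time 2
(row=0, col=2): c = -1.1000 + 1.2100i → escape time 3
(row=0, col=3): c = -0.6750 + 1.2100i → escape time 3
(row=0, col=4): c = -0.2500 + 1.2100i → escape time 3
(row=1, col=0): c = -1.9500 + 0.7300i → escape time 1
(row=1, col=1): c = -1.5250 + 0.7300i → escape time 3
(row=1, col=2): c = -1.1000 + 0.7300i → escape time 3
(row=1, col=3): c = -0.6750 + 0.7300i → escape time 5
(row=1, col=4): c = -0.2500 + 0.7300i → escape time 9
(row=2, col=0): c = -1.9500 + 0.2500i → escape time 3
(row=2, col=1): c = -1.5250 + 0.2500i → escape time 5
(row=2, col=2): c = -1.1000 + 0.2500i → escape time 9
(row=2, col=3): c = -0.6750 + 0.2500i → escape time 9
(row=2, col=4): c = -0.2500 + 0.2500i → escape time 9
(row=3, col=0): c = -1.9500 + -0.2300i → escape time 3
(row=3, col=1): c = -1.5250 + -0.2300i → escape time 5
(row=3, col=2): c = -1.1000 + -0.2300i → escape time 9
(row=3, col=3): c = -0.6750 + -0.2300i → escape time 9
(row=3, col=4): c = -0.2500 + -0.2300i → escape time 9
(row=4, col=0): c = -1.9500 + -0.7100i → escape time 1
(row=4, col=1): c = -1.5250 + -0.7100i → escape time 3
(row=4, col=2): c = -1.1000 + -0.7100i → escape time 3
(row=4, col=3): c = -0.6750 + -0.7100i → escape time 5
(row=4, col=4): c = -0.2500 + -0.7100i → escape time 9

Answer: 12333
13359
35999
35999
13359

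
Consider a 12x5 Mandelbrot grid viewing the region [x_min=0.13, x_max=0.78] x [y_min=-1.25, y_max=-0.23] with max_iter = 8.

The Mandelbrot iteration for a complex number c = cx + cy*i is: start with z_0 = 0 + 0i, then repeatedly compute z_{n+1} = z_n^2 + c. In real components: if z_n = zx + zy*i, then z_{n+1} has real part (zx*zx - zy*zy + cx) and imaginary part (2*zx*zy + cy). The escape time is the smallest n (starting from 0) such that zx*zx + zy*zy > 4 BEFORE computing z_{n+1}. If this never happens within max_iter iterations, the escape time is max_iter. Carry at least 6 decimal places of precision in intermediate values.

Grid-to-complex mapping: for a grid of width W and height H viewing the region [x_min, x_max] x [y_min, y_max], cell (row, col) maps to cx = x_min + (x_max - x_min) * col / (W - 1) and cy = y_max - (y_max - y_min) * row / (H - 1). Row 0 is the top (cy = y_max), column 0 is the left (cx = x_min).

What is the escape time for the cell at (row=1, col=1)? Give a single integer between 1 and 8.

Answer: 8

Derivation:
z_0 = 0 + 0i, c = 0.1891 + -0.4850i
Iter 1: z = 0.1891 + -0.4850i, |z|^2 = 0.2710
Iter 2: z = -0.0104 + -0.6684i, |z|^2 = 0.4469
Iter 3: z = -0.2576 + -0.4711i, |z|^2 = 0.2883
Iter 4: z = 0.0335 + -0.2423i, |z|^2 = 0.0598
Iter 5: z = 0.1315 + -0.5012i, |z|^2 = 0.2685
Iter 6: z = -0.0448 + -0.6168i, |z|^2 = 0.3825
Iter 7: z = -0.1894 + -0.4297i, |z|^2 = 0.2205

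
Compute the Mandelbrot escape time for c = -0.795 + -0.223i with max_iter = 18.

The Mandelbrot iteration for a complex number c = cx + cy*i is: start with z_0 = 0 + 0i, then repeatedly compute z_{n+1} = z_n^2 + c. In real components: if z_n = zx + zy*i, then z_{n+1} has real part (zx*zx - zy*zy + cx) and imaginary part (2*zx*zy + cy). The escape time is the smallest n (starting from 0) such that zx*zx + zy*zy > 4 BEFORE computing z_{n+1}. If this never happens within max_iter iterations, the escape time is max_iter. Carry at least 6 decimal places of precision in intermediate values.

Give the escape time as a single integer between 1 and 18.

Answer: 13

Derivation:
z_0 = 0 + 0i, c = -0.7950 + -0.2230i
Iter 1: z = -0.7950 + -0.2230i, |z|^2 = 0.6818
Iter 2: z = -0.2127 + 0.1316i, |z|^2 = 0.0626
Iter 3: z = -0.7671 + -0.2790i, |z|^2 = 0.6662
Iter 4: z = -0.2844 + 0.2050i, |z|^2 = 0.1229
Iter 5: z = -0.7561 + -0.3396i, |z|^2 = 0.6870
Iter 6: z = -0.3386 + 0.2906i, |z|^2 = 0.1991
Iter 7: z = -0.7648 + -0.4198i, |z|^2 = 0.7611
Iter 8: z = -0.3864 + 0.4191i, |z|^2 = 0.3249
Iter 9: z = -0.8213 + -0.5468i, |z|^2 = 0.9736
Iter 10: z = -0.4194 + 0.6752i, |z|^2 = 0.6319
Iter 11: z = -1.0751 + -0.7894i, |z|^2 = 1.7789
Iter 12: z = -0.2624 + 1.4743i, |z|^2 = 2.2424
Iter 13: z = -2.8997 + -0.9967i, |z|^2 = 9.4019
Escaped at iteration 13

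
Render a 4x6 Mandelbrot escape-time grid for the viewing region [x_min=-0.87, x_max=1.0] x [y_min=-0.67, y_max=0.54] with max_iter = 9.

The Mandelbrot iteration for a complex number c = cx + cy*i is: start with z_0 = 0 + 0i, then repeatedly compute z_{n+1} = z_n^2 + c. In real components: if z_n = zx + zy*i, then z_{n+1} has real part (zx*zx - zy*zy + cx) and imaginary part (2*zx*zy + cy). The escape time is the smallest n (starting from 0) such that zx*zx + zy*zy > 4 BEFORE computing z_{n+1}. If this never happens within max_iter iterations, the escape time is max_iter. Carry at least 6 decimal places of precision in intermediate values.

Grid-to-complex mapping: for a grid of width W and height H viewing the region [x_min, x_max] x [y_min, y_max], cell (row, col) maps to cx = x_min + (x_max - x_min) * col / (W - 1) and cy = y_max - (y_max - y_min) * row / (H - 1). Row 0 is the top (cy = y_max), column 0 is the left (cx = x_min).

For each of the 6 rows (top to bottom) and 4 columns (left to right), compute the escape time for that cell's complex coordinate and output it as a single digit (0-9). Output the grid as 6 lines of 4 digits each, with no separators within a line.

(row=0, col=0): c = -0.8700 + 0.5400i → escape time 5
(row=0, col=1): c = -0.2467 + 0.5400i → escape time 9
(row=0, col=2): c = 0.3767 + 0.5400i → escape time 9
(row=0, col=3): c = 1.0000 + 0.5400i → escape time 2
(row=1, col=0): c = -0.8700 + 0.2980i → escape time 9
(row=1, col=1): c = -0.2467 + 0.2980i → escape time 9
(row=1, col=2): c = 0.3767 + 0.2980i → escape time 9
(row=1, col=3): c = 1.0000 + 0.2980i → escape time 2
(row=2, col=0): c = -0.8700 + 0.0560i → escape time 9
(row=2, col=1): c = -0.2467 + 0.0560i → escape time 9
(row=2, col=2): c = 0.3767 + 0.0560i → escape time 8
(row=2, col=3): c = 1.0000 + 0.0560i → escape time 2
(row=3, col=0): c = -0.8700 + -0.1860i → escape time 9
(row=3, col=1): c = -0.2467 + -0.1860i → escape time 9
(row=3, col=2): c = 0.3767 + -0.1860i → escape time 9
(row=3, col=3): c = 1.0000 + -0.1860i → escape time 2
(row=4, col=0): c = -0.8700 + -0.4280i → escape time 6
(row=4, col=1): c = -0.2467 + -0.4280i → escape time 9
(row=4, col=2): c = 0.3767 + -0.4280i → escape time 9
(row=4, col=3): c = 1.0000 + -0.4280i → escape time 2
(row=5, col=0): c = -0.8700 + -0.6700i → escape time 4
(row=5, col=1): c = -0.2467 + -0.6700i → escape time 9
(row=5, col=2): c = 0.3767 + -0.6700i → escape time 9
(row=5, col=3): c = 1.0000 + -0.6700i → escape time 2

Answer: 5992
9992
9982
9992
6992
4992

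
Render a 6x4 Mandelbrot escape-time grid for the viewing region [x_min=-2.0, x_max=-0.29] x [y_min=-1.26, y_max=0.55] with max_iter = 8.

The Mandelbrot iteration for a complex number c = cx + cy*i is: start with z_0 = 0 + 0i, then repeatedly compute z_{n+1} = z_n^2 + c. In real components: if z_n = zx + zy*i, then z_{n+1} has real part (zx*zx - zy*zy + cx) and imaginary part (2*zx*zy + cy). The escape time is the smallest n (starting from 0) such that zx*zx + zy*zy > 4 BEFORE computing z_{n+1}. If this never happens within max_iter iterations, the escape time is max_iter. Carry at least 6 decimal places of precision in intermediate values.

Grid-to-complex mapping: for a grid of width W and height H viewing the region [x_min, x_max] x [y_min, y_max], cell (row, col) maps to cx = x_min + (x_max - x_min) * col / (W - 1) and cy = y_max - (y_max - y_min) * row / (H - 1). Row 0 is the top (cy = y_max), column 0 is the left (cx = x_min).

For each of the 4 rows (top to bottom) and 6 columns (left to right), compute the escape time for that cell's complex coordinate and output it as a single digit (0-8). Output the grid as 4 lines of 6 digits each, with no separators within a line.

(row=0, col=0): c = -2.0000 + 0.5500i → escape time 1
(row=0, col=1): c = -1.6580 + 0.5500i → escape time 3
(row=0, col=2): c = -1.3160 + 0.5500i → escape time 3
(row=0, col=3): c = -0.9740 + 0.5500i → escape time 5
(row=0, col=4): c = -0.6320 + 0.5500i → escape time 8
(row=0, col=5): c = -0.2900 + 0.5500i → escape time 8
(row=1, col=0): c = -2.0000 + -0.0533i → escape time 1
(row=1, col=1): c = -1.6580 + -0.0533i → escape time 6
(row=1, col=2): c = -1.3160 + -0.0533i → escape time 8
(row=1, col=3): c = -0.9740 + -0.0533i → escape time 8
(row=1, col=4): c = -0.6320 + -0.0533i → escape time 8
(row=1, col=5): c = -0.2900 + -0.0533i → escape time 8
(row=2, col=0): c = -2.0000 + -0.6567i → escape time 1
(row=2, col=1): c = -1.6580 + -0.6567i → escape time 3
(row=2, col=2): c = -1.3160 + -0.6567i → escape time 3
(row=2, col=3): c = -0.9740 + -0.6567i → escape time 4
(row=2, col=4): c = -0.6320 + -0.6567i → escape time 8
(row=2, col=5): c = -0.2900 + -0.6567i → escape time 8
(row=3, col=0): c = -2.0000 + -1.2600i → escape time 1
(row=3, col=1): c = -1.6580 + -1.2600i → escape time 1
(row=3, col=2): c = -1.3160 + -1.2600i → escape time 2
(row=3, col=3): c = -0.9740 + -1.2600i → escape time 2
(row=3, col=4): c = -0.6320 + -1.2600i → escape time 3
(row=3, col=5): c = -0.2900 + -1.2600i → escape time 3

Answer: 133588
168888
133488
112233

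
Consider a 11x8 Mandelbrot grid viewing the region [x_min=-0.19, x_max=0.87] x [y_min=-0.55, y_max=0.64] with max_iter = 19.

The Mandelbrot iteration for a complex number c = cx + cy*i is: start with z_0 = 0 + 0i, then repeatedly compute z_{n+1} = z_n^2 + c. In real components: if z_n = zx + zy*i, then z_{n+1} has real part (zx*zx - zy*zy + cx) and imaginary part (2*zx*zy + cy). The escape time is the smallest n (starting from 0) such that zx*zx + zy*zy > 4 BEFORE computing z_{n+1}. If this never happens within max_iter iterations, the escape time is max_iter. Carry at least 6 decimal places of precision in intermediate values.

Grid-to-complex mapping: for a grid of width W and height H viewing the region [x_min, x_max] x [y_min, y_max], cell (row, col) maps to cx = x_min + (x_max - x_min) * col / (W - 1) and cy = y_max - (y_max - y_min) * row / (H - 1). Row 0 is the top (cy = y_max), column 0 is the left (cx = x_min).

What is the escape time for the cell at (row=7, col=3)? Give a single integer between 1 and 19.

Answer: 19

Derivation:
z_0 = 0 + 0i, c = 0.1280 + -0.5500i
Iter 1: z = 0.1280 + -0.5500i, |z|^2 = 0.3189
Iter 2: z = -0.1581 + -0.6908i, |z|^2 = 0.5022
Iter 3: z = -0.3242 + -0.3315i, |z|^2 = 0.2150
Iter 4: z = 0.1232 + -0.3350i, |z|^2 = 0.1274
Iter 5: z = 0.0309 + -0.6325i, |z|^2 = 0.4011
Iter 6: z = -0.2711 + -0.5891i, |z|^2 = 0.4206
Iter 7: z = -0.1456 + -0.2305i, |z|^2 = 0.0743
Iter 8: z = 0.0961 + -0.4829i, |z|^2 = 0.2424
Iter 9: z = -0.0960 + -0.6428i, |z|^2 = 0.4224
Iter 10: z = -0.2759 + -0.4266i, |z|^2 = 0.2582
Iter 11: z = 0.0221 + -0.3145i, |z|^2 = 0.0994
Iter 12: z = 0.0295 + -0.5639i, |z|^2 = 0.3189
Iter 13: z = -0.1891 + -0.5833i, |z|^2 = 0.3760
Iter 14: z = -0.1765 + -0.3294i, |z|^2 = 0.1396
Iter 15: z = 0.0507 + -0.4337i, |z|^2 = 0.1907
Iter 16: z = -0.0576 + -0.5940i, |z|^2 = 0.3561
Iter 17: z = -0.2215 + -0.4816i, |z|^2 = 0.2810
Iter 18: z = -0.0549 + -0.3367i, |z|^2 = 0.1164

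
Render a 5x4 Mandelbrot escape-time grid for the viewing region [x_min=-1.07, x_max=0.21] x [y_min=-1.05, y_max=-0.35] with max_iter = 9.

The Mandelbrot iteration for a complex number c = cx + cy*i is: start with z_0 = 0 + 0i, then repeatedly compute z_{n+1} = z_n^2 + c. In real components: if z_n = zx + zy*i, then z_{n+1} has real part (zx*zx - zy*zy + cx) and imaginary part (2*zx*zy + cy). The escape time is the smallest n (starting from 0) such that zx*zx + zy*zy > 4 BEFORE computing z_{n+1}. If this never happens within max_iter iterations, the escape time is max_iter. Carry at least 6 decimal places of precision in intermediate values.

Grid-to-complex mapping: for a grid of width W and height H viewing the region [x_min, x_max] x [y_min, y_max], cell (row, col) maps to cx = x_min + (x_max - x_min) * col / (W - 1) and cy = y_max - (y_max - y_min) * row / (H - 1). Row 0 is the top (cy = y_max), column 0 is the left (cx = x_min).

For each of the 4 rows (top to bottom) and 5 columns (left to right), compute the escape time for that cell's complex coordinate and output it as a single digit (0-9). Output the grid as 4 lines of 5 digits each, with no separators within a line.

Answer: 99999
46999
34695
33464

Derivation:
(row=0, col=0): c = -1.0700 + -0.3500i → escape time 9
(row=0, col=1): c = -0.7500 + -0.3500i → escape time 9
(row=0, col=2): c = -0.4300 + -0.3500i → escape time 9
(row=0, col=3): c = -0.1100 + -0.3500i → escape time 9
(row=0, col=4): c = 0.2100 + -0.3500i → escape time 9
(row=1, col=0): c = -1.0700 + -0.5833i → escape time 4
(row=1, col=1): c = -0.7500 + -0.5833i → escape time 6
(row=1, col=2): c = -0.4300 + -0.5833i → escape time 9
(row=1, col=3): c = -0.1100 + -0.5833i → escape time 9
(row=1, col=4): c = 0.2100 + -0.5833i → escape time 9
(row=2, col=0): c = -1.0700 + -0.8167i → escape time 3
(row=2, col=1): c = -0.7500 + -0.8167i → escape time 4
(row=2, col=2): c = -0.4300 + -0.8167i → escape time 6
(row=2, col=3): c = -0.1100 + -0.8167i → escape time 9
(row=2, col=4): c = 0.2100 + -0.8167i → escape time 5
(row=3, col=0): c = -1.0700 + -1.0500i → escape time 3
(row=3, col=1): c = -0.7500 + -1.0500i → escape time 3
(row=3, col=2): c = -0.4300 + -1.0500i → escape time 4
(row=3, col=3): c = -0.1100 + -1.0500i → escape time 6
(row=3, col=4): c = 0.2100 + -1.0500i → escape time 4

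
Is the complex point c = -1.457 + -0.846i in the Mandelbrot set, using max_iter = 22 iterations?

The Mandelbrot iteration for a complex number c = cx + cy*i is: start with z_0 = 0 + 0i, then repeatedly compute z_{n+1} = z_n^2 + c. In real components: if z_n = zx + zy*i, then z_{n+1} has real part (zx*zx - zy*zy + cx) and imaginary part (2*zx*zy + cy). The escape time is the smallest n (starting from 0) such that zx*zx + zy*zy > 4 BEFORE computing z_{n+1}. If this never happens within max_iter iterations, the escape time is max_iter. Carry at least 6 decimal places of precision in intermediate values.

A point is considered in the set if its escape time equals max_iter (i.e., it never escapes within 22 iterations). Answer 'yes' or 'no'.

z_0 = 0 + 0i, c = -1.4570 + -0.8460i
Iter 1: z = -1.4570 + -0.8460i, |z|^2 = 2.8386
Iter 2: z = -0.0499 + 1.6192i, |z|^2 = 2.6244
Iter 3: z = -4.0765 + -1.0075i, |z|^2 = 17.6326
Escaped at iteration 3

Answer: no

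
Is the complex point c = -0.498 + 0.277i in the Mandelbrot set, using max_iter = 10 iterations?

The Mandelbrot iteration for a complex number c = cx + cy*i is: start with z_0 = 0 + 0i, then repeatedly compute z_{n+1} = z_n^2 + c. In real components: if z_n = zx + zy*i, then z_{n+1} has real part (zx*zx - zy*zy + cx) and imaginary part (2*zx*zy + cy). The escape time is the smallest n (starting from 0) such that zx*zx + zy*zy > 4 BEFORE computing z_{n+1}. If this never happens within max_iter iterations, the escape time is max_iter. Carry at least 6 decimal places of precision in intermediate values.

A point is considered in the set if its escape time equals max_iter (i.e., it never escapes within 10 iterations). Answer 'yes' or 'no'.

Answer: yes

Derivation:
z_0 = 0 + 0i, c = -0.4980 + 0.2770i
Iter 1: z = -0.4980 + 0.2770i, |z|^2 = 0.3247
Iter 2: z = -0.3267 + 0.0011i, |z|^2 = 0.1068
Iter 3: z = -0.3913 + 0.2763i, |z|^2 = 0.2294
Iter 4: z = -0.4213 + 0.0608i, |z|^2 = 0.1812
Iter 5: z = -0.3242 + 0.2258i, |z|^2 = 0.1561
Iter 6: z = -0.4438 + 0.1306i, |z|^2 = 0.2140
Iter 7: z = -0.3181 + 0.1611i, |z|^2 = 0.1271
Iter 8: z = -0.4228 + 0.1745i, |z|^2 = 0.2092
Iter 9: z = -0.3497 + 0.1294i, |z|^2 = 0.1391
Did not escape in 10 iterations → in set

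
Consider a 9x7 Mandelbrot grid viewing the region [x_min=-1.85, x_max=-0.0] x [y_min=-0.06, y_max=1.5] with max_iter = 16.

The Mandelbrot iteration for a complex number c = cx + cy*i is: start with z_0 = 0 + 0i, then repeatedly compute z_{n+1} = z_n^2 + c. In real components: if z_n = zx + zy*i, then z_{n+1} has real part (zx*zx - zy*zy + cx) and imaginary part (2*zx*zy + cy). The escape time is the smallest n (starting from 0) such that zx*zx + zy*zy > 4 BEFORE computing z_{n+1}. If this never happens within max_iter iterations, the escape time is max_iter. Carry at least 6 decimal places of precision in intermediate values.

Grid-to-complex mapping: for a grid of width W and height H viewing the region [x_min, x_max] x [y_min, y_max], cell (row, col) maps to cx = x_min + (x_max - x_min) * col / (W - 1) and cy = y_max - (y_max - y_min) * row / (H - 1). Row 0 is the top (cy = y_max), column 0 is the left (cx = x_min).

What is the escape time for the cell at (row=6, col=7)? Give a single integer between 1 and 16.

Answer: 16

Derivation:
z_0 = 0 + 0i, c = -0.2312 + -0.0600i
Iter 1: z = -0.2312 + -0.0600i, |z|^2 = 0.0571
Iter 2: z = -0.1814 + -0.0322i, |z|^2 = 0.0339
Iter 3: z = -0.1994 + -0.0483i, |z|^2 = 0.0421
Iter 4: z = -0.1938 + -0.0407i, |z|^2 = 0.0392
Iter 5: z = -0.1953 + -0.0442i, |z|^2 = 0.0401
Iter 6: z = -0.1950 + -0.0427i, |z|^2 = 0.0399
Iter 7: z = -0.1950 + -0.0433i, |z|^2 = 0.0399
Iter 8: z = -0.1951 + -0.0431i, |z|^2 = 0.0399
Iter 9: z = -0.1950 + -0.0432i, |z|^2 = 0.0399
Iter 10: z = -0.1951 + -0.0432i, |z|^2 = 0.0399
Iter 11: z = -0.1951 + -0.0432i, |z|^2 = 0.0399
Iter 12: z = -0.1951 + -0.0432i, |z|^2 = 0.0399
Iter 13: z = -0.1951 + -0.0432i, |z|^2 = 0.0399
Iter 14: z = -0.1951 + -0.0432i, |z|^2 = 0.0399
Iter 15: z = -0.1951 + -0.0432i, |z|^2 = 0.0399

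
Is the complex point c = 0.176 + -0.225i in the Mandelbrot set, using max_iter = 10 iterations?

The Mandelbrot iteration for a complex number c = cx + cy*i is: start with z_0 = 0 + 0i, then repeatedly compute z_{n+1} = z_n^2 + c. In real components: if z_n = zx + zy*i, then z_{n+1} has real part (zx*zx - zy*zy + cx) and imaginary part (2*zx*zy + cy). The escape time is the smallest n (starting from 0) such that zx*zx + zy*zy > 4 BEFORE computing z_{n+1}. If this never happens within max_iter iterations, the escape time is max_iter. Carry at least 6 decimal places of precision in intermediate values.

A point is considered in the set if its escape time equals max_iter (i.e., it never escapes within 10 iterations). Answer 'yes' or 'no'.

Answer: yes

Derivation:
z_0 = 0 + 0i, c = 0.1760 + -0.2250i
Iter 1: z = 0.1760 + -0.2250i, |z|^2 = 0.0816
Iter 2: z = 0.1564 + -0.3042i, |z|^2 = 0.1170
Iter 3: z = 0.1079 + -0.3201i, |z|^2 = 0.1141
Iter 4: z = 0.0852 + -0.2941i, |z|^2 = 0.0937
Iter 5: z = 0.0968 + -0.2751i, |z|^2 = 0.0850
Iter 6: z = 0.1097 + -0.2782i, |z|^2 = 0.0894
Iter 7: z = 0.1106 + -0.2860i, |z|^2 = 0.0941
Iter 8: z = 0.1064 + -0.2883i, |z|^2 = 0.0944
Iter 9: z = 0.1042 + -0.2864i, |z|^2 = 0.0929
Did not escape in 10 iterations → in set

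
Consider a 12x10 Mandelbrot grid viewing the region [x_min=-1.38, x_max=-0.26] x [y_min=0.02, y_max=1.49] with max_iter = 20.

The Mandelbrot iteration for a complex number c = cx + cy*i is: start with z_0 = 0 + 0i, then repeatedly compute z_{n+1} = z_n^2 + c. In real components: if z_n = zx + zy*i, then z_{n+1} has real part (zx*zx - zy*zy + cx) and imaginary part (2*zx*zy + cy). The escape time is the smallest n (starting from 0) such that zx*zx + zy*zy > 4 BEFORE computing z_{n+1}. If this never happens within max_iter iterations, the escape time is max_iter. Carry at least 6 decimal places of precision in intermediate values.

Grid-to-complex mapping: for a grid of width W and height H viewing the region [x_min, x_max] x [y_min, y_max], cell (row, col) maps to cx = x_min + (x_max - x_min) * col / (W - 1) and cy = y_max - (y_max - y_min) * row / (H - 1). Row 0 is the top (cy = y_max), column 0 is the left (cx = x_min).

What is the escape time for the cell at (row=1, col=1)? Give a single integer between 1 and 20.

Answer: 2

Derivation:
z_0 = 0 + 0i, c = -1.2782 + 1.3267i
Iter 1: z = -1.2782 + 1.3267i, |z|^2 = 3.3938
Iter 2: z = -1.4045 + -2.0648i, |z|^2 = 6.2359
Escaped at iteration 2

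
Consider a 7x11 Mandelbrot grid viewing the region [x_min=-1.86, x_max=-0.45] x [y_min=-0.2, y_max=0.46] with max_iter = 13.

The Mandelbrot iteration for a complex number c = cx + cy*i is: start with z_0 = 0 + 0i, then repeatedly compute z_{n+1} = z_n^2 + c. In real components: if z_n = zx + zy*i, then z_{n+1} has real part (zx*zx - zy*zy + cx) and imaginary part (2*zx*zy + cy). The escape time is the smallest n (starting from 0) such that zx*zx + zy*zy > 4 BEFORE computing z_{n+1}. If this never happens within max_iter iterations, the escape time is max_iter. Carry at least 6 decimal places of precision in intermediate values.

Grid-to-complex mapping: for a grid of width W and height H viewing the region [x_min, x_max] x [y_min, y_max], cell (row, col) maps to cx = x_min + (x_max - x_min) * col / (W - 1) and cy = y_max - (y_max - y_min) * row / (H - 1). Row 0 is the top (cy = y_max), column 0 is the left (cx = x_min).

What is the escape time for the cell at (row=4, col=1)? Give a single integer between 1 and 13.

Answer: 5

Derivation:
z_0 = 0 + 0i, c = -1.6250 + 0.1960i
Iter 1: z = -1.6250 + 0.1960i, |z|^2 = 2.6790
Iter 2: z = 0.9772 + -0.4410i, |z|^2 = 1.1494
Iter 3: z = -0.8645 + -0.6659i, |z|^2 = 1.1909
Iter 4: z = -1.3210 + 1.3474i, |z|^2 = 3.5605
Iter 5: z = -1.6955 + -3.3638i, |z|^2 = 14.1897
Escaped at iteration 5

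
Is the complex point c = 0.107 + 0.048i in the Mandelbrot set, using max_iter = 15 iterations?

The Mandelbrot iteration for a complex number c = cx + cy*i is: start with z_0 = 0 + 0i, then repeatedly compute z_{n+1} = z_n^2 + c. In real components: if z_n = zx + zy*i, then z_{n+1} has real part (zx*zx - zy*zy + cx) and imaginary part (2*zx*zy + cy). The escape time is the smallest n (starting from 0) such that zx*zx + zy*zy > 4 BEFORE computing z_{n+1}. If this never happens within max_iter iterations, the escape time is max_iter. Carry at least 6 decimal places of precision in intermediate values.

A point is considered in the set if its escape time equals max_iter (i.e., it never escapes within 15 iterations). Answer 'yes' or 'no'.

Answer: yes

Derivation:
z_0 = 0 + 0i, c = 0.1070 + 0.0480i
Iter 1: z = 0.1070 + 0.0480i, |z|^2 = 0.0138
Iter 2: z = 0.1161 + 0.0583i, |z|^2 = 0.0169
Iter 3: z = 0.1171 + 0.0615i, |z|^2 = 0.0175
Iter 4: z = 0.1169 + 0.0624i, |z|^2 = 0.0176
Iter 5: z = 0.1168 + 0.0626i, |z|^2 = 0.0176
Iter 6: z = 0.1167 + 0.0626i, |z|^2 = 0.0175
Iter 7: z = 0.1167 + 0.0626i, |z|^2 = 0.0175
Iter 8: z = 0.1167 + 0.0626i, |z|^2 = 0.0175
Iter 9: z = 0.1167 + 0.0626i, |z|^2 = 0.0175
Iter 10: z = 0.1167 + 0.0626i, |z|^2 = 0.0175
Iter 11: z = 0.1167 + 0.0626i, |z|^2 = 0.0175
Iter 12: z = 0.1167 + 0.0626i, |z|^2 = 0.0175
Iter 13: z = 0.1167 + 0.0626i, |z|^2 = 0.0175
Iter 14: z = 0.1167 + 0.0626i, |z|^2 = 0.0175
Did not escape in 15 iterations → in set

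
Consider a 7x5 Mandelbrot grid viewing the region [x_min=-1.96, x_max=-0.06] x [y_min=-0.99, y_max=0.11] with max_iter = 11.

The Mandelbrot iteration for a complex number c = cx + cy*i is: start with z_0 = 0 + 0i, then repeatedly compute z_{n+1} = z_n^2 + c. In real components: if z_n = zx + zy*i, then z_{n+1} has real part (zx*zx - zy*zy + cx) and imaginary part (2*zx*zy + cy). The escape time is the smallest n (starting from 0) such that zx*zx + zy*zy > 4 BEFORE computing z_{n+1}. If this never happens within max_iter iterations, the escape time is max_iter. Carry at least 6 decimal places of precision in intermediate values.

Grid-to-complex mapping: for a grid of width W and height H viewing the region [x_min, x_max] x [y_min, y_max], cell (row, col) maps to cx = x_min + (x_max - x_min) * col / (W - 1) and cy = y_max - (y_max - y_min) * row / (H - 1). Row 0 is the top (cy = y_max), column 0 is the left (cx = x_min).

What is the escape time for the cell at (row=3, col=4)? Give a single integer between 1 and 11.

Answer: 5

Derivation:
z_0 = 0 + 0i, c = -0.6933 + -0.7150i
Iter 1: z = -0.6933 + -0.7150i, |z|^2 = 0.9919
Iter 2: z = -0.7238 + 0.2765i, |z|^2 = 0.6004
Iter 3: z = -0.2458 + -1.1152i, |z|^2 = 1.3042
Iter 4: z = -1.8767 + -0.1667i, |z|^2 = 3.5497
Iter 5: z = 2.8008 + -0.0892i, |z|^2 = 7.8522
Escaped at iteration 5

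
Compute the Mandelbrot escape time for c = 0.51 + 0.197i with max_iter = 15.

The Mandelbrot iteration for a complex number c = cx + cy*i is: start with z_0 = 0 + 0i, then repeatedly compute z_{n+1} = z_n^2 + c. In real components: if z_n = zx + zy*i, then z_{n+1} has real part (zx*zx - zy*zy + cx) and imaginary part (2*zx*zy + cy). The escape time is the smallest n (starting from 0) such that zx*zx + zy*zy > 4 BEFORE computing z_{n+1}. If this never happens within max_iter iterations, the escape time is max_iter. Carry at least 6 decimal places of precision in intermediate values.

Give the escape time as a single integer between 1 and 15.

Answer: 5

Derivation:
z_0 = 0 + 0i, c = 0.5100 + 0.1970i
Iter 1: z = 0.5100 + 0.1970i, |z|^2 = 0.2989
Iter 2: z = 0.7313 + 0.3979i, |z|^2 = 0.6931
Iter 3: z = 0.8864 + 0.7790i, |z|^2 = 1.3926
Iter 4: z = 0.6889 + 1.5781i, |z|^2 = 2.9649
Iter 5: z = -1.5058 + 2.3713i, |z|^2 = 7.8903
Escaped at iteration 5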